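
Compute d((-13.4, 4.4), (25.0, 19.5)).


dx=38.4, dy=15.1
d^2 = 38.4^2 + 15.1^2 = 1702.57
d = sqrt(1702.57) = 41.2622

41.2622


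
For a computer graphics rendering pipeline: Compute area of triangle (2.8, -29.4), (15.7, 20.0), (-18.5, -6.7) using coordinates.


Area = |x_A(y_B-y_C) + x_B(y_C-y_A) + x_C(y_A-y_B)|/2
= |74.76 + 356.39 + 913.9|/2
= 1345.05/2 = 672.525

672.525


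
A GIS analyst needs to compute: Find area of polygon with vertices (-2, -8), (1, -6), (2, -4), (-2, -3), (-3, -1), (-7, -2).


Shoelace sum: ((-2)*(-6) - 1*(-8)) + (1*(-4) - 2*(-6)) + (2*(-3) - (-2)*(-4)) + ((-2)*(-1) - (-3)*(-3)) + ((-3)*(-2) - (-7)*(-1)) + ((-7)*(-8) - (-2)*(-2))
= 58
Area = |58|/2 = 29

29


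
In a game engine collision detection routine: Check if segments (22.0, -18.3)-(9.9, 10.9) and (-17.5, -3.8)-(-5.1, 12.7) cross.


Cross products: d1=-831.55, d2=-269.82, d3=977.95, d4=416.22
d1*d2 < 0 and d3*d4 < 0? no

No, they don't intersect


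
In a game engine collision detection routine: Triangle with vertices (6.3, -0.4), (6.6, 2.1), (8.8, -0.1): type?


Side lengths squared: AB^2=6.34, BC^2=9.68, CA^2=6.34
Sorted: [6.34, 6.34, 9.68]
By sides: Isosceles, By angles: Acute

Isosceles, Acute


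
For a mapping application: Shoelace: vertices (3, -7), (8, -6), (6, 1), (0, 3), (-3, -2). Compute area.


Shoelace sum: (3*(-6) - 8*(-7)) + (8*1 - 6*(-6)) + (6*3 - 0*1) + (0*(-2) - (-3)*3) + ((-3)*(-7) - 3*(-2))
= 136
Area = |136|/2 = 68

68


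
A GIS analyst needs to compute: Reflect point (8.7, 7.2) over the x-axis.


Reflection over x-axis: (x,y) -> (x,-y)
(8.7, 7.2) -> (8.7, -7.2)

(8.7, -7.2)


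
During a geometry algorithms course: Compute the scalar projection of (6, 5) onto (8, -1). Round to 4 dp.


u.v = 43, |v| = sqrt(65) = 8.0623
Scalar projection = u.v / |v| = 43 / sqrt(65) = 5.3335

5.3335


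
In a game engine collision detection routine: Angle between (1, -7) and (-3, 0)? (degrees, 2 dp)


u.v = -3, |u| = sqrt(50) = 7.0711, |v| = sqrt(9) = 3
cos(theta) = u.v/(|u||v|) = -3/sqrt(450) = -0.141421
theta = acos(-0.141421) = 98.13 degrees

98.13 degrees


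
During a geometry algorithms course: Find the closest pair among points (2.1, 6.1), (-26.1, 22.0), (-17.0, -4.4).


d(P0,P1) = 32.3736, d(P0,P2) = 21.7959, d(P1,P2) = 27.9244
Closest: P0 and P2

Closest pair: (2.1, 6.1) and (-17.0, -4.4), distance = 21.7959


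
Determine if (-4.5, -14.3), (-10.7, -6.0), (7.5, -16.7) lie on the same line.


Cross product: ((-10.7)-(-4.5))*((-16.7)-(-14.3)) - ((-6)-(-14.3))*(7.5-(-4.5))
= -84.72

No, not collinear


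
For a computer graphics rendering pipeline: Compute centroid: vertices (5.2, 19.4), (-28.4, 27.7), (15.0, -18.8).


Centroid = ((x_A+x_B+x_C)/3, (y_A+y_B+y_C)/3)
= ((5.2+(-28.4)+15)/3, (19.4+27.7+(-18.8))/3)
= (-2.7333, 9.4333)

(-2.7333, 9.4333)


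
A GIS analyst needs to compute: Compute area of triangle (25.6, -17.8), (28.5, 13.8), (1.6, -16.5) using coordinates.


Area = |x_A(y_B-y_C) + x_B(y_C-y_A) + x_C(y_A-y_B)|/2
= |775.68 + 37.05 + (-50.56)|/2
= 762.17/2 = 381.085

381.085


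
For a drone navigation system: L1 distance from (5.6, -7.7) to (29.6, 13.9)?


|5.6-29.6| + |(-7.7)-13.9| = 24 + 21.6 = 45.6

45.6


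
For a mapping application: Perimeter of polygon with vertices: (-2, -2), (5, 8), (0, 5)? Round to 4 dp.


Sides: (-2, -2)->(5, 8): sqrt(149) = 12.206556, (5, 8)->(0, 5): sqrt(34) = 5.830952, (0, 5)->(-2, -2): sqrt(53) = 7.28011
Sum = 25.317618
Perimeter = 25.3176

25.3176


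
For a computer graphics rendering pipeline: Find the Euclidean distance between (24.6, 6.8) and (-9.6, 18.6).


dx=-34.2, dy=11.8
d^2 = (-34.2)^2 + 11.8^2 = 1308.88
d = sqrt(1308.88) = 36.1784

36.1784


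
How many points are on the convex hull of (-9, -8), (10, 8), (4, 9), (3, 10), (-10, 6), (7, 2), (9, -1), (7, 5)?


Convex hull vertices (CCW): (-10, 6), (-9, -8), (9, -1), (10, 8), (3, 10)
Count = 5

5


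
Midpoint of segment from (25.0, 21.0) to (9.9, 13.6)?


M = ((25+9.9)/2, (21+13.6)/2)
= (17.45, 17.3)

(17.45, 17.3)


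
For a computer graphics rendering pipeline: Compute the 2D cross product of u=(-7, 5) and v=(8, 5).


u x v = u_x*v_y - u_y*v_x = (-7)*5 - 5*8
= (-35) - 40 = -75

-75


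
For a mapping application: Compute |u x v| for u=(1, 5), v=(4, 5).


|u x v| = |1*5 - 5*4|
= |5 - 20| = 15

15


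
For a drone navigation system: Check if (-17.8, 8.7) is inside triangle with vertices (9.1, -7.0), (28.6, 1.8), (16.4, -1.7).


Cross products: AB x AP = 542.87, BC x BP = -246.58, CA x CP = -257.18
All same sign? no

No, outside


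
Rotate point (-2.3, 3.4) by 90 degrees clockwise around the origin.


90° CW: (x,y) -> (y, -x)
(-2.3,3.4) -> (3.4, 2.3)

(3.4, 2.3)


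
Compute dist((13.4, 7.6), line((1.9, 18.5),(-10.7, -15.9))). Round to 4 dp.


|cross product| = 532.94
|line direction| = sqrt(1342.12) = 36.635
Distance = 532.94/sqrt(1342.12) = 14.5473

14.5473


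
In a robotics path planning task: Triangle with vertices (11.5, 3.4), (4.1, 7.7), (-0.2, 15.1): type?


Side lengths squared: AB^2=73.25, BC^2=73.25, CA^2=273.78
Sorted: [73.25, 73.25, 273.78]
By sides: Isosceles, By angles: Obtuse

Isosceles, Obtuse


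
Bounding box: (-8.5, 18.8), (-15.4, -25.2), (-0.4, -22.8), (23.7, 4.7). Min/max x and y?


x range: [-15.4, 23.7]
y range: [-25.2, 18.8]
Bounding box: (-15.4,-25.2) to (23.7,18.8)

(-15.4,-25.2) to (23.7,18.8)


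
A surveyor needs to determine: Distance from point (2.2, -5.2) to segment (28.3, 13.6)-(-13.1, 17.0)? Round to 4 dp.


Project P onto AB: t = 0.5892 (clamped to [0,1])
Closest point on segment: (3.9085, 15.6032)
Distance: 20.8732

20.8732


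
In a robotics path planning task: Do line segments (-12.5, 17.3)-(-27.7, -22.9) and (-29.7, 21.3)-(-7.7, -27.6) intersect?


Cross products: d1=753.08, d2=-874.6, d3=-752.24, d4=875.44
d1*d2 < 0 and d3*d4 < 0? yes

Yes, they intersect


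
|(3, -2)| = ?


|u| = sqrt(3^2 + (-2)^2) = sqrt(13) = 3.6056

3.6056


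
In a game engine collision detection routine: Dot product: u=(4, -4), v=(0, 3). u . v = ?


u . v = u_x*v_x + u_y*v_y = 4*0 + (-4)*3
= 0 + (-12) = -12

-12


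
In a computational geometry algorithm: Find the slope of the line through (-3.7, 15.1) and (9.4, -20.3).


slope = (y2-y1)/(x2-x1) = ((-20.3)-15.1)/(9.4-(-3.7)) = (-35.4)/13.1 = -2.7023

-2.7023


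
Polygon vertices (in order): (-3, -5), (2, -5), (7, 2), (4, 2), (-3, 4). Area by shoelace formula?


Shoelace sum: ((-3)*(-5) - 2*(-5)) + (2*2 - 7*(-5)) + (7*2 - 4*2) + (4*4 - (-3)*2) + ((-3)*(-5) - (-3)*4)
= 119
Area = |119|/2 = 59.5

59.5


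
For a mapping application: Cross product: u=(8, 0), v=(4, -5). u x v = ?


u x v = u_x*v_y - u_y*v_x = 8*(-5) - 0*4
= (-40) - 0 = -40

-40


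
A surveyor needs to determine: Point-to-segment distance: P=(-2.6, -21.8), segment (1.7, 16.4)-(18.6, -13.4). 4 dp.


Project P onto AB: t = 0.908 (clamped to [0,1])
Closest point on segment: (17.0454, -10.6588)
Distance: 22.5847

22.5847


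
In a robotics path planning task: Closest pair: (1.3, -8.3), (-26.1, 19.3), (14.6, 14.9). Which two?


d(P0,P1) = 38.8911, d(P0,P2) = 26.7419, d(P1,P2) = 40.9371
Closest: P0 and P2

Closest pair: (1.3, -8.3) and (14.6, 14.9), distance = 26.7419


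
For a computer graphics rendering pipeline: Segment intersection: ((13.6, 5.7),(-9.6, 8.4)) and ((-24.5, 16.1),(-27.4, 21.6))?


Cross products: d1=-179.39, d2=-59.62, d3=-138.41, d4=-258.18
d1*d2 < 0 and d3*d4 < 0? no

No, they don't intersect


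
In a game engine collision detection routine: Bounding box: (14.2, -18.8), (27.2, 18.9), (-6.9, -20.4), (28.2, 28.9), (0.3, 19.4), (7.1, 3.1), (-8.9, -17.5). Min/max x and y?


x range: [-8.9, 28.2]
y range: [-20.4, 28.9]
Bounding box: (-8.9,-20.4) to (28.2,28.9)

(-8.9,-20.4) to (28.2,28.9)


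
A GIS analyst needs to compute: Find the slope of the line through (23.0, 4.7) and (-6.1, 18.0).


slope = (y2-y1)/(x2-x1) = (18-4.7)/((-6.1)-23) = 13.3/(-29.1) = -0.457

-0.457


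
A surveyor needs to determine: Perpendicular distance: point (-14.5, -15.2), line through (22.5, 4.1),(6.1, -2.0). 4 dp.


|cross product| = 90.82
|line direction| = sqrt(306.17) = 17.4977
Distance = 90.82/sqrt(306.17) = 5.1904

5.1904


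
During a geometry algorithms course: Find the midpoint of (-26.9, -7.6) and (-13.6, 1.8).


M = (((-26.9)+(-13.6))/2, ((-7.6)+1.8)/2)
= (-20.25, -2.9)

(-20.25, -2.9)


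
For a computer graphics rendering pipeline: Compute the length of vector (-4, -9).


|u| = sqrt((-4)^2 + (-9)^2) = sqrt(97) = 9.8489

9.8489


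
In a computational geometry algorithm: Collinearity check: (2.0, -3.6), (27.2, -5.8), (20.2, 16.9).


Cross product: (27.2-2)*(16.9-(-3.6)) - ((-5.8)-(-3.6))*(20.2-2)
= 556.64

No, not collinear


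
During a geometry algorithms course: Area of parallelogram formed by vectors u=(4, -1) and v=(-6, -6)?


|u x v| = |4*(-6) - (-1)*(-6)|
= |(-24) - 6| = 30

30


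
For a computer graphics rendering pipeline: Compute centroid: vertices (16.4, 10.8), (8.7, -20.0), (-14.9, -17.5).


Centroid = ((x_A+x_B+x_C)/3, (y_A+y_B+y_C)/3)
= ((16.4+8.7+(-14.9))/3, (10.8+(-20)+(-17.5))/3)
= (3.4, -8.9)

(3.4, -8.9)


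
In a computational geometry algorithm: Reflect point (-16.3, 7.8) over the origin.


Reflection over origin: (x,y) -> (-x,-y)
(-16.3, 7.8) -> (16.3, -7.8)

(16.3, -7.8)


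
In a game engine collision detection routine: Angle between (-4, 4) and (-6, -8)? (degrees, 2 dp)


u.v = -8, |u| = sqrt(32) = 5.6569, |v| = sqrt(100) = 10
cos(theta) = u.v/(|u||v|) = -8/sqrt(3200) = -0.141421
theta = acos(-0.141421) = 98.13 degrees

98.13 degrees


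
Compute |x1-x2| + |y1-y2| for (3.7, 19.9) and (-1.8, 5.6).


|3.7-(-1.8)| + |19.9-5.6| = 5.5 + 14.3 = 19.8

19.8


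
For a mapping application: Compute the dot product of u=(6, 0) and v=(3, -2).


u . v = u_x*v_x + u_y*v_y = 6*3 + 0*(-2)
= 18 + 0 = 18

18


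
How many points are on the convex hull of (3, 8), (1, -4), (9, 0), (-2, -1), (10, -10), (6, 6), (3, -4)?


Convex hull vertices (CCW): (-2, -1), (1, -4), (10, -10), (9, 0), (6, 6), (3, 8)
Count = 6

6


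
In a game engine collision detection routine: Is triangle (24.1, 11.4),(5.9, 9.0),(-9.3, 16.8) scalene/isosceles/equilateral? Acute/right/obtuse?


Side lengths squared: AB^2=337, BC^2=291.88, CA^2=1144.72
Sorted: [291.88, 337, 1144.72]
By sides: Scalene, By angles: Obtuse

Scalene, Obtuse


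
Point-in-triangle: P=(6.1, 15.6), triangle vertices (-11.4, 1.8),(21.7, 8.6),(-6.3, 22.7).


Cross products: AB x AP = 337.78, BC x BP = 23.96, CA x CP = 295.37
All same sign? yes

Yes, inside


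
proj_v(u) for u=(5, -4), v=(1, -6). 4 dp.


u.v = 29, |v| = sqrt(37) = 6.0828
Scalar projection = u.v / |v| = 29 / sqrt(37) = 4.7676

4.7676


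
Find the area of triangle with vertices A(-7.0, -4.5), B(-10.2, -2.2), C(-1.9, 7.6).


Area = |x_A(y_B-y_C) + x_B(y_C-y_A) + x_C(y_A-y_B)|/2
= |68.6 + (-123.42) + 4.37|/2
= 50.45/2 = 25.225

25.225


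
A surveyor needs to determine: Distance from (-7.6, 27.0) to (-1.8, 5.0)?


dx=5.8, dy=-22
d^2 = 5.8^2 + (-22)^2 = 517.64
d = sqrt(517.64) = 22.7517

22.7517


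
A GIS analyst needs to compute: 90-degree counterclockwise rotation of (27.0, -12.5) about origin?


90° CCW: (x,y) -> (-y, x)
(27,-12.5) -> (12.5, 27)

(12.5, 27)


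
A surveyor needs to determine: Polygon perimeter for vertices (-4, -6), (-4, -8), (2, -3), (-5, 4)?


Sides: (-4, -6)->(-4, -8): sqrt(4) = 2, (-4, -8)->(2, -3): sqrt(61) = 7.81025, (2, -3)->(-5, 4): sqrt(98) = 9.899495, (-5, 4)->(-4, -6): sqrt(101) = 10.049876
Sum = 29.759621
Perimeter = 29.7596

29.7596


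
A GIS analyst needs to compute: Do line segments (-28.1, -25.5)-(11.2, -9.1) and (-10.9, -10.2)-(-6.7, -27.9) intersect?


Cross products: d1=-368.7, d2=395.79, d3=319.21, d4=-445.28
d1*d2 < 0 and d3*d4 < 0? yes

Yes, they intersect


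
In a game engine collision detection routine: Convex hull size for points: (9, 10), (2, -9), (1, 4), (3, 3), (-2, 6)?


Convex hull vertices (CCW): (-2, 6), (2, -9), (9, 10)
Count = 3

3


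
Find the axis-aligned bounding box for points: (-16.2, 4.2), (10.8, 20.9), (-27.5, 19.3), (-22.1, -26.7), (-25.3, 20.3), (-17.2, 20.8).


x range: [-27.5, 10.8]
y range: [-26.7, 20.9]
Bounding box: (-27.5,-26.7) to (10.8,20.9)

(-27.5,-26.7) to (10.8,20.9)


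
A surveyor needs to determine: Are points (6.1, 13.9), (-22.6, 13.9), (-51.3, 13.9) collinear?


Cross product: ((-22.6)-6.1)*(13.9-13.9) - (13.9-13.9)*((-51.3)-6.1)
= 0

Yes, collinear


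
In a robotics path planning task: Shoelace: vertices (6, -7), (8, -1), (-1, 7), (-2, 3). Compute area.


Shoelace sum: (6*(-1) - 8*(-7)) + (8*7 - (-1)*(-1)) + ((-1)*3 - (-2)*7) + ((-2)*(-7) - 6*3)
= 112
Area = |112|/2 = 56

56


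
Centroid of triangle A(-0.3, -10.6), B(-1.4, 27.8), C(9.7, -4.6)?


Centroid = ((x_A+x_B+x_C)/3, (y_A+y_B+y_C)/3)
= (((-0.3)+(-1.4)+9.7)/3, ((-10.6)+27.8+(-4.6))/3)
= (2.6667, 4.2)

(2.6667, 4.2)


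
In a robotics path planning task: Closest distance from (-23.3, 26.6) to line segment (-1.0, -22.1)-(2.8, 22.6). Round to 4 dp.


Project P onto AB: t = 1 (clamped to [0,1])
Closest point on segment: (2.8, 22.6)
Distance: 26.4047

26.4047


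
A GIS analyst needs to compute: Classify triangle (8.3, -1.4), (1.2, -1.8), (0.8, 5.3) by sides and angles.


Side lengths squared: AB^2=50.57, BC^2=50.57, CA^2=101.14
Sorted: [50.57, 50.57, 101.14]
By sides: Isosceles, By angles: Right

Isosceles, Right


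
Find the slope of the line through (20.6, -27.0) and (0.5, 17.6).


slope = (y2-y1)/(x2-x1) = (17.6-(-27))/(0.5-20.6) = 44.6/(-20.1) = -2.2189

-2.2189


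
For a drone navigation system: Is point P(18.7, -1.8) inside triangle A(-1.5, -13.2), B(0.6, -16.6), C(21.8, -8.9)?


Cross products: AB x AP = 92.62, BC x BP = 174.39, CA x CP = -178.76
All same sign? no

No, outside


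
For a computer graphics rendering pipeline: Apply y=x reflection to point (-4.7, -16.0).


Reflection over y=x: (x,y) -> (y,x)
(-4.7, -16) -> (-16, -4.7)

(-16, -4.7)


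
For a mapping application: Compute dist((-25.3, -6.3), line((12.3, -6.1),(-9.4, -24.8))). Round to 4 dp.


|cross product| = 698.78
|line direction| = sqrt(820.58) = 28.6458
Distance = 698.78/sqrt(820.58) = 24.3938

24.3938


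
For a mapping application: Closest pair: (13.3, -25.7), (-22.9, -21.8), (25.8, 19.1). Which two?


d(P0,P1) = 36.4095, d(P0,P2) = 46.5112, d(P1,P2) = 63.5964
Closest: P0 and P1

Closest pair: (13.3, -25.7) and (-22.9, -21.8), distance = 36.4095


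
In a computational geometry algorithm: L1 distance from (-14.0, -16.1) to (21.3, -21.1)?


|(-14)-21.3| + |(-16.1)-(-21.1)| = 35.3 + 5 = 40.3

40.3


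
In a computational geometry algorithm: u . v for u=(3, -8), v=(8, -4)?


u . v = u_x*v_x + u_y*v_y = 3*8 + (-8)*(-4)
= 24 + 32 = 56

56


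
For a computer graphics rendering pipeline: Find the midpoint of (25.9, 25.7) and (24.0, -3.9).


M = ((25.9+24)/2, (25.7+(-3.9))/2)
= (24.95, 10.9)

(24.95, 10.9)


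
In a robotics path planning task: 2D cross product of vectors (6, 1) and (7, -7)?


u x v = u_x*v_y - u_y*v_x = 6*(-7) - 1*7
= (-42) - 7 = -49

-49


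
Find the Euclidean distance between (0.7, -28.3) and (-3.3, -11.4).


dx=-4, dy=16.9
d^2 = (-4)^2 + 16.9^2 = 301.61
d = sqrt(301.61) = 17.3669

17.3669


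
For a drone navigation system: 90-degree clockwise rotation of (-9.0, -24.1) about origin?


90° CW: (x,y) -> (y, -x)
(-9,-24.1) -> (-24.1, 9)

(-24.1, 9)


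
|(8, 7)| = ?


|u| = sqrt(8^2 + 7^2) = sqrt(113) = 10.6301

10.6301


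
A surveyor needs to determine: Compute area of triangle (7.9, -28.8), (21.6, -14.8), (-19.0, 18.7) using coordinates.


Area = |x_A(y_B-y_C) + x_B(y_C-y_A) + x_C(y_A-y_B)|/2
= |(-264.65) + 1026 + 266|/2
= 1027.35/2 = 513.675

513.675


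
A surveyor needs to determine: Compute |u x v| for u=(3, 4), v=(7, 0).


|u x v| = |3*0 - 4*7|
= |0 - 28| = 28

28


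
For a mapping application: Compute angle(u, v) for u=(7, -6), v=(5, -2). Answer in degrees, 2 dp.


u.v = 47, |u| = sqrt(85) = 9.2195, |v| = sqrt(29) = 5.3852
cos(theta) = u.v/(|u||v|) = 47/sqrt(2465) = 0.94665
theta = acos(0.94665) = 18.8 degrees

18.8 degrees


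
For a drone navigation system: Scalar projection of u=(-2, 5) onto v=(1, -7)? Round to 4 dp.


u.v = -37, |v| = sqrt(50) = 7.0711
Scalar projection = u.v / |v| = -37 / sqrt(50) = -5.2326

-5.2326


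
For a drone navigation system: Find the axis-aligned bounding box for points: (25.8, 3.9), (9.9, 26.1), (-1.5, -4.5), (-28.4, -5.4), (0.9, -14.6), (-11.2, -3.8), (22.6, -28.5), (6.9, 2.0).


x range: [-28.4, 25.8]
y range: [-28.5, 26.1]
Bounding box: (-28.4,-28.5) to (25.8,26.1)

(-28.4,-28.5) to (25.8,26.1)


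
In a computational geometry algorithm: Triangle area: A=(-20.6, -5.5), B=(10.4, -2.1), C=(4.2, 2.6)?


Area = |x_A(y_B-y_C) + x_B(y_C-y_A) + x_C(y_A-y_B)|/2
= |96.82 + 84.24 + (-14.28)|/2
= 166.78/2 = 83.39

83.39


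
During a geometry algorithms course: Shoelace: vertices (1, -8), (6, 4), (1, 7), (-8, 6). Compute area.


Shoelace sum: (1*4 - 6*(-8)) + (6*7 - 1*4) + (1*6 - (-8)*7) + ((-8)*(-8) - 1*6)
= 210
Area = |210|/2 = 105

105


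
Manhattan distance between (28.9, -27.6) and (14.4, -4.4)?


|28.9-14.4| + |(-27.6)-(-4.4)| = 14.5 + 23.2 = 37.7

37.7


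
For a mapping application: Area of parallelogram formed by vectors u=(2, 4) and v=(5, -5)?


|u x v| = |2*(-5) - 4*5|
= |(-10) - 20| = 30

30


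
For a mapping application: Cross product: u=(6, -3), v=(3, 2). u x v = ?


u x v = u_x*v_y - u_y*v_x = 6*2 - (-3)*3
= 12 - (-9) = 21

21


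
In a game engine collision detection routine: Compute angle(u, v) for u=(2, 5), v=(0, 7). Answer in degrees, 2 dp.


u.v = 35, |u| = sqrt(29) = 5.3852, |v| = sqrt(49) = 7
cos(theta) = u.v/(|u||v|) = 35/sqrt(1421) = 0.928477
theta = acos(0.928477) = 21.8 degrees

21.8 degrees


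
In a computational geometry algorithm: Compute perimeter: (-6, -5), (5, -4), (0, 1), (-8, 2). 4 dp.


Sides: (-6, -5)->(5, -4): sqrt(122) = 11.045361, (5, -4)->(0, 1): sqrt(50) = 7.071068, (0, 1)->(-8, 2): sqrt(65) = 8.062258, (-8, 2)->(-6, -5): sqrt(53) = 7.28011
Sum = 33.458797
Perimeter = 33.4588

33.4588


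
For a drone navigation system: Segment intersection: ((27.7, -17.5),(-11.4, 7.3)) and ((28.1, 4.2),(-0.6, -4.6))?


Cross products: d1=619.27, d2=-436.57, d3=-858.39, d4=197.45
d1*d2 < 0 and d3*d4 < 0? yes

Yes, they intersect


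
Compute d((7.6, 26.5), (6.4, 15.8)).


dx=-1.2, dy=-10.7
d^2 = (-1.2)^2 + (-10.7)^2 = 115.93
d = sqrt(115.93) = 10.7671

10.7671


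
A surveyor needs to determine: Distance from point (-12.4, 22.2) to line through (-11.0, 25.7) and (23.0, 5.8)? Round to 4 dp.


|cross product| = 146.86
|line direction| = sqrt(1552.01) = 39.3956
Distance = 146.86/sqrt(1552.01) = 3.7278

3.7278


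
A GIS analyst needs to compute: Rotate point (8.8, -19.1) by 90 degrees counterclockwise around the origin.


90° CCW: (x,y) -> (-y, x)
(8.8,-19.1) -> (19.1, 8.8)

(19.1, 8.8)


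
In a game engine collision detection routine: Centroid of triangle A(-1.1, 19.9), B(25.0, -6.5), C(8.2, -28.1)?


Centroid = ((x_A+x_B+x_C)/3, (y_A+y_B+y_C)/3)
= (((-1.1)+25+8.2)/3, (19.9+(-6.5)+(-28.1))/3)
= (10.7, -4.9)

(10.7, -4.9)


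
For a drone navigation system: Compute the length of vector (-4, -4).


|u| = sqrt((-4)^2 + (-4)^2) = sqrt(32) = 5.6569

5.6569


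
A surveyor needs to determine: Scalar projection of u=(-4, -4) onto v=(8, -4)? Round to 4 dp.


u.v = -16, |v| = sqrt(80) = 8.9443
Scalar projection = u.v / |v| = -16 / sqrt(80) = -1.7889

-1.7889


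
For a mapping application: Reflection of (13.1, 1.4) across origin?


Reflection over origin: (x,y) -> (-x,-y)
(13.1, 1.4) -> (-13.1, -1.4)

(-13.1, -1.4)


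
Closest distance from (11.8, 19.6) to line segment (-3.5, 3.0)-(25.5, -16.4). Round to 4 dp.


Project P onto AB: t = 0.0999 (clamped to [0,1])
Closest point on segment: (-0.6018, 1.0612)
Distance: 22.3045

22.3045


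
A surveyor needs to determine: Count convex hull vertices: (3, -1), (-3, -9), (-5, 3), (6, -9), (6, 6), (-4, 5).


Convex hull vertices (CCW): (-5, 3), (-3, -9), (6, -9), (6, 6), (-4, 5)
Count = 5

5


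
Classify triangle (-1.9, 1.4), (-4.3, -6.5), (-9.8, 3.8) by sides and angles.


Side lengths squared: AB^2=68.17, BC^2=136.34, CA^2=68.17
Sorted: [68.17, 68.17, 136.34]
By sides: Isosceles, By angles: Right

Isosceles, Right


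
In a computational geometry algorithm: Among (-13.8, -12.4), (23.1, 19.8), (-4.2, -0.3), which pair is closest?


d(P0,P1) = 48.974, d(P0,P2) = 15.4457, d(P1,P2) = 33.9013
Closest: P0 and P2

Closest pair: (-13.8, -12.4) and (-4.2, -0.3), distance = 15.4457


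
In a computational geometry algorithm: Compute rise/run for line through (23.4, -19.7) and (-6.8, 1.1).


slope = (y2-y1)/(x2-x1) = (1.1-(-19.7))/((-6.8)-23.4) = 20.8/(-30.2) = -0.6887

-0.6887


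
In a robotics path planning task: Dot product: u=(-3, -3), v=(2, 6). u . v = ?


u . v = u_x*v_x + u_y*v_y = (-3)*2 + (-3)*6
= (-6) + (-18) = -24

-24


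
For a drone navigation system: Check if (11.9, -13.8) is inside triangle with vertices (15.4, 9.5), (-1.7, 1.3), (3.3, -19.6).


Cross products: AB x AP = 369.73, BC x BP = 208.74, CA x CP = -180.08
All same sign? no

No, outside


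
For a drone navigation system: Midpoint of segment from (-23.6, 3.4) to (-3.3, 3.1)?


M = (((-23.6)+(-3.3))/2, (3.4+3.1)/2)
= (-13.45, 3.25)

(-13.45, 3.25)


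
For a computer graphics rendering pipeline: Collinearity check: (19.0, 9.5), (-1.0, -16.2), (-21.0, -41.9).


Cross product: ((-1)-19)*((-41.9)-9.5) - ((-16.2)-9.5)*((-21)-19)
= 0

Yes, collinear


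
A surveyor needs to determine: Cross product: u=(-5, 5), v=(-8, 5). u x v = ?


u x v = u_x*v_y - u_y*v_x = (-5)*5 - 5*(-8)
= (-25) - (-40) = 15

15


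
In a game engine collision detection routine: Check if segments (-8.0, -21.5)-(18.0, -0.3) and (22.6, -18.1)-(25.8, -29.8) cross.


Cross products: d1=-368.9, d2=3.14, d3=-560.32, d4=-932.36
d1*d2 < 0 and d3*d4 < 0? no

No, they don't intersect


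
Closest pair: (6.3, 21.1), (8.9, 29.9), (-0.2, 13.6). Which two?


d(P0,P1) = 9.1761, d(P0,P2) = 9.9247, d(P1,P2) = 18.6682
Closest: P0 and P1

Closest pair: (6.3, 21.1) and (8.9, 29.9), distance = 9.1761


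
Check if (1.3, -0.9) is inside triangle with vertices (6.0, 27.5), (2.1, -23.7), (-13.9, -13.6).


Cross products: AB x AP = -129.88, BC x BP = -356.72, CA x CP = -371.99
All same sign? yes

Yes, inside


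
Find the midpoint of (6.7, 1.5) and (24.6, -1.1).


M = ((6.7+24.6)/2, (1.5+(-1.1))/2)
= (15.65, 0.2)

(15.65, 0.2)


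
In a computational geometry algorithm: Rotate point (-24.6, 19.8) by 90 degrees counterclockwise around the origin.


90° CCW: (x,y) -> (-y, x)
(-24.6,19.8) -> (-19.8, -24.6)

(-19.8, -24.6)


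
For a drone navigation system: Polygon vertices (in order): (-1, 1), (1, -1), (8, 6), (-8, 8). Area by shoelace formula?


Shoelace sum: ((-1)*(-1) - 1*1) + (1*6 - 8*(-1)) + (8*8 - (-8)*6) + ((-8)*1 - (-1)*8)
= 126
Area = |126|/2 = 63

63


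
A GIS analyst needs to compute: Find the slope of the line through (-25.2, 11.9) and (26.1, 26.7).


slope = (y2-y1)/(x2-x1) = (26.7-11.9)/(26.1-(-25.2)) = 14.8/51.3 = 0.2885

0.2885


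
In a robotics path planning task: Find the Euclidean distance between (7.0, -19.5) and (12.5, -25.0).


dx=5.5, dy=-5.5
d^2 = 5.5^2 + (-5.5)^2 = 60.5
d = sqrt(60.5) = 7.7782

7.7782


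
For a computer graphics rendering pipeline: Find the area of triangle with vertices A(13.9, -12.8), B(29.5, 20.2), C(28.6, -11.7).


Area = |x_A(y_B-y_C) + x_B(y_C-y_A) + x_C(y_A-y_B)|/2
= |443.41 + 32.45 + (-943.8)|/2
= 467.94/2 = 233.97

233.97


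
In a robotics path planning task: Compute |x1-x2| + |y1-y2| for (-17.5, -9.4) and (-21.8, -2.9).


|(-17.5)-(-21.8)| + |(-9.4)-(-2.9)| = 4.3 + 6.5 = 10.8

10.8


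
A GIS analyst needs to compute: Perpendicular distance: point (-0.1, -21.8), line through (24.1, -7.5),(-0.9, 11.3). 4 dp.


|cross product| = 812.46
|line direction| = sqrt(978.44) = 31.28
Distance = 812.46/sqrt(978.44) = 25.9738

25.9738


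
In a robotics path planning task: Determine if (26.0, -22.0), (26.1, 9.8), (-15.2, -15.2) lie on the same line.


Cross product: (26.1-26)*((-15.2)-(-22)) - (9.8-(-22))*((-15.2)-26)
= 1310.84

No, not collinear


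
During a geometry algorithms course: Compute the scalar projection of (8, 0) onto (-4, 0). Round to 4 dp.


u.v = -32, |v| = sqrt(16) = 4
Scalar projection = u.v / |v| = -32 / sqrt(16) = -8

-8


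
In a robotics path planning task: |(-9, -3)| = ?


|u| = sqrt((-9)^2 + (-3)^2) = sqrt(90) = 9.4868

9.4868


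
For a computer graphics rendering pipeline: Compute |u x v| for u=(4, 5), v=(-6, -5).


|u x v| = |4*(-5) - 5*(-6)|
= |(-20) - (-30)| = 10

10


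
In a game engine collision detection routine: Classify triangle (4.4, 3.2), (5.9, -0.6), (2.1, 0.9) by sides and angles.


Side lengths squared: AB^2=16.69, BC^2=16.69, CA^2=10.58
Sorted: [10.58, 16.69, 16.69]
By sides: Isosceles, By angles: Acute

Isosceles, Acute


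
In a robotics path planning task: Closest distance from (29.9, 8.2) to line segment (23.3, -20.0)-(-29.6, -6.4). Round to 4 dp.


Project P onto AB: t = 0.0115 (clamped to [0,1])
Closest point on segment: (22.6904, -19.8433)
Distance: 28.9552

28.9552


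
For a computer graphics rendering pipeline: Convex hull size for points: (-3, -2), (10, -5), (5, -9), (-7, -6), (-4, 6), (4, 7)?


Convex hull vertices (CCW): (-7, -6), (5, -9), (10, -5), (4, 7), (-4, 6)
Count = 5

5


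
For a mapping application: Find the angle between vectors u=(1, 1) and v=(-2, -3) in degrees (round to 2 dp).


u.v = -5, |u| = sqrt(2) = 1.4142, |v| = sqrt(13) = 3.6056
cos(theta) = u.v/(|u||v|) = -5/sqrt(26) = -0.980581
theta = acos(-0.980581) = 168.69 degrees

168.69 degrees


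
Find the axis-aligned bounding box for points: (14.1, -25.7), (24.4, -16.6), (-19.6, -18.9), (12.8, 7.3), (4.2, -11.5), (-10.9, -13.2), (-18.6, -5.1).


x range: [-19.6, 24.4]
y range: [-25.7, 7.3]
Bounding box: (-19.6,-25.7) to (24.4,7.3)

(-19.6,-25.7) to (24.4,7.3)


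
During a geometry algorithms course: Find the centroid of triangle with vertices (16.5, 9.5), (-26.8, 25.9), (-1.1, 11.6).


Centroid = ((x_A+x_B+x_C)/3, (y_A+y_B+y_C)/3)
= ((16.5+(-26.8)+(-1.1))/3, (9.5+25.9+11.6)/3)
= (-3.8, 15.6667)

(-3.8, 15.6667)


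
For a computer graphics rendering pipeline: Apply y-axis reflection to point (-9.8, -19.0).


Reflection over y-axis: (x,y) -> (-x,y)
(-9.8, -19) -> (9.8, -19)

(9.8, -19)


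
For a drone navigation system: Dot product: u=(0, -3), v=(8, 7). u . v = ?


u . v = u_x*v_x + u_y*v_y = 0*8 + (-3)*7
= 0 + (-21) = -21

-21


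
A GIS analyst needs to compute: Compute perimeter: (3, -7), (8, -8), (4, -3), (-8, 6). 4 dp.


Sides: (3, -7)->(8, -8): sqrt(26) = 5.09902, (8, -8)->(4, -3): sqrt(41) = 6.403124, (4, -3)->(-8, 6): sqrt(225) = 15, (-8, 6)->(3, -7): sqrt(290) = 17.029386
Sum = 43.53153
Perimeter = 43.5315

43.5315


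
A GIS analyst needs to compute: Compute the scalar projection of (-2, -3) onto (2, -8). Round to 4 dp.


u.v = 20, |v| = sqrt(68) = 8.2462
Scalar projection = u.v / |v| = 20 / sqrt(68) = 2.4254

2.4254


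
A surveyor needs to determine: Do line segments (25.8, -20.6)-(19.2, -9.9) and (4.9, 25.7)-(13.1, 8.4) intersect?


Cross products: d1=-18.09, d2=-44.53, d3=-81.95, d4=-55.51
d1*d2 < 0 and d3*d4 < 0? no

No, they don't intersect


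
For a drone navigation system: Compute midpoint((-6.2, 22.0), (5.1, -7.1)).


M = (((-6.2)+5.1)/2, (22+(-7.1))/2)
= (-0.55, 7.45)

(-0.55, 7.45)


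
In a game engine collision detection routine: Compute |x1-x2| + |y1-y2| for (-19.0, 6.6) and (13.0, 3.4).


|(-19)-13| + |6.6-3.4| = 32 + 3.2 = 35.2

35.2


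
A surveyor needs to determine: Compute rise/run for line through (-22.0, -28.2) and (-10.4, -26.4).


slope = (y2-y1)/(x2-x1) = ((-26.4)-(-28.2))/((-10.4)-(-22)) = 1.8/11.6 = 0.1552

0.1552


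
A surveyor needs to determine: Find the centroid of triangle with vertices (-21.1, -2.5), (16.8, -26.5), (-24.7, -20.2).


Centroid = ((x_A+x_B+x_C)/3, (y_A+y_B+y_C)/3)
= (((-21.1)+16.8+(-24.7))/3, ((-2.5)+(-26.5)+(-20.2))/3)
= (-9.6667, -16.4)

(-9.6667, -16.4)


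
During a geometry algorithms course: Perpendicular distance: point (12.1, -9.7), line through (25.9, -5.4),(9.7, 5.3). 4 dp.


|cross product| = 217.32
|line direction| = sqrt(376.93) = 19.4147
Distance = 217.32/sqrt(376.93) = 11.1936

11.1936


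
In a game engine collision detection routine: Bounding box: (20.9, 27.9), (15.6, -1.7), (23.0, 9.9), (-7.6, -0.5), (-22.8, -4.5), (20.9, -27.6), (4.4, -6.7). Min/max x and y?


x range: [-22.8, 23]
y range: [-27.6, 27.9]
Bounding box: (-22.8,-27.6) to (23,27.9)

(-22.8,-27.6) to (23,27.9)


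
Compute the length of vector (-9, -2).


|u| = sqrt((-9)^2 + (-2)^2) = sqrt(85) = 9.2195

9.2195


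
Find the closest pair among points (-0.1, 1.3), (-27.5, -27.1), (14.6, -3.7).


d(P0,P1) = 39.4629, d(P0,P2) = 15.5271, d(P1,P2) = 48.1661
Closest: P0 and P2

Closest pair: (-0.1, 1.3) and (14.6, -3.7), distance = 15.5271


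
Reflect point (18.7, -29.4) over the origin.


Reflection over origin: (x,y) -> (-x,-y)
(18.7, -29.4) -> (-18.7, 29.4)

(-18.7, 29.4)


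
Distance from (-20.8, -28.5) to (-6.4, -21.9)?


dx=14.4, dy=6.6
d^2 = 14.4^2 + 6.6^2 = 250.92
d = sqrt(250.92) = 15.8405

15.8405


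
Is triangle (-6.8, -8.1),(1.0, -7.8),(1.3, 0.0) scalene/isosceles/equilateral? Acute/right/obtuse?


Side lengths squared: AB^2=60.93, BC^2=60.93, CA^2=131.22
Sorted: [60.93, 60.93, 131.22]
By sides: Isosceles, By angles: Obtuse

Isosceles, Obtuse


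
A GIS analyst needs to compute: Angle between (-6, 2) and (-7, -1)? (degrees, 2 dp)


u.v = 40, |u| = sqrt(40) = 6.3246, |v| = sqrt(50) = 7.0711
cos(theta) = u.v/(|u||v|) = 40/sqrt(2000) = 0.894427
theta = acos(0.894427) = 26.57 degrees

26.57 degrees


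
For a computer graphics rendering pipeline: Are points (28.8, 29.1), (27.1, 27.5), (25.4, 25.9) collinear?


Cross product: (27.1-28.8)*(25.9-29.1) - (27.5-29.1)*(25.4-28.8)
= 0

Yes, collinear


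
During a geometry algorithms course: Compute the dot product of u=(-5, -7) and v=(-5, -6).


u . v = u_x*v_x + u_y*v_y = (-5)*(-5) + (-7)*(-6)
= 25 + 42 = 67

67


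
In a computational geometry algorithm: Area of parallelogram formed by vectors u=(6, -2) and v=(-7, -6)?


|u x v| = |6*(-6) - (-2)*(-7)|
= |(-36) - 14| = 50

50


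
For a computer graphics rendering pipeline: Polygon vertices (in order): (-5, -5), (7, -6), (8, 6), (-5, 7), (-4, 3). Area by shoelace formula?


Shoelace sum: ((-5)*(-6) - 7*(-5)) + (7*6 - 8*(-6)) + (8*7 - (-5)*6) + ((-5)*3 - (-4)*7) + ((-4)*(-5) - (-5)*3)
= 289
Area = |289|/2 = 144.5

144.5


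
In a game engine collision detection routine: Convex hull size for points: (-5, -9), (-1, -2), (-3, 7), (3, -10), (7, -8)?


Convex hull vertices (CCW): (-5, -9), (3, -10), (7, -8), (-3, 7)
Count = 4

4


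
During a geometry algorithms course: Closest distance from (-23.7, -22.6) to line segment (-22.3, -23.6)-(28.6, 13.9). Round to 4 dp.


Project P onto AB: t = 0 (clamped to [0,1])
Closest point on segment: (-22.3, -23.6)
Distance: 1.7205

1.7205


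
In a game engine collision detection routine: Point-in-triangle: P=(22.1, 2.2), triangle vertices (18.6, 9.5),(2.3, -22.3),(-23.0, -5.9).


Cross products: AB x AP = 230.29, BC x BP = -944.57, CA x CP = -357.58
All same sign? no

No, outside


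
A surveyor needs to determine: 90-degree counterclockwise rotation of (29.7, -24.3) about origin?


90° CCW: (x,y) -> (-y, x)
(29.7,-24.3) -> (24.3, 29.7)

(24.3, 29.7)


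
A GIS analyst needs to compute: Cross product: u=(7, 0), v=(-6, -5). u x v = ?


u x v = u_x*v_y - u_y*v_x = 7*(-5) - 0*(-6)
= (-35) - 0 = -35

-35


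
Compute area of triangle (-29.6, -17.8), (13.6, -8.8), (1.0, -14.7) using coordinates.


Area = |x_A(y_B-y_C) + x_B(y_C-y_A) + x_C(y_A-y_B)|/2
= |(-174.64) + 42.16 + (-9)|/2
= 141.48/2 = 70.74

70.74


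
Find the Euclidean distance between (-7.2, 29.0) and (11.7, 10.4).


dx=18.9, dy=-18.6
d^2 = 18.9^2 + (-18.6)^2 = 703.17
d = sqrt(703.17) = 26.5174

26.5174


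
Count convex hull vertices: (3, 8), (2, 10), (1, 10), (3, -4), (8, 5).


Convex hull vertices (CCW): (1, 10), (3, -4), (8, 5), (2, 10)
Count = 4

4


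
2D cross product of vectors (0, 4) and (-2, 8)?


u x v = u_x*v_y - u_y*v_x = 0*8 - 4*(-2)
= 0 - (-8) = 8

8


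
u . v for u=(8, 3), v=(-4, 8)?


u . v = u_x*v_x + u_y*v_y = 8*(-4) + 3*8
= (-32) + 24 = -8

-8


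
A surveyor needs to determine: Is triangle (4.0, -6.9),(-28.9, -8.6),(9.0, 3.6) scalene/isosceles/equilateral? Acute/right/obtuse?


Side lengths squared: AB^2=1085.3, BC^2=1585.25, CA^2=135.25
Sorted: [135.25, 1085.3, 1585.25]
By sides: Scalene, By angles: Obtuse

Scalene, Obtuse


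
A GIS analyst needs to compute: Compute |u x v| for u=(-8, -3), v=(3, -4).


|u x v| = |(-8)*(-4) - (-3)*3|
= |32 - (-9)| = 41

41


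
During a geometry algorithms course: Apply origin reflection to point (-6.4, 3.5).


Reflection over origin: (x,y) -> (-x,-y)
(-6.4, 3.5) -> (6.4, -3.5)

(6.4, -3.5)


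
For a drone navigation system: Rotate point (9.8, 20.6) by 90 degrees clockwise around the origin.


90° CW: (x,y) -> (y, -x)
(9.8,20.6) -> (20.6, -9.8)

(20.6, -9.8)


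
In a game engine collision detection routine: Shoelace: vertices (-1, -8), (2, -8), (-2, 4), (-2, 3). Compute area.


Shoelace sum: ((-1)*(-8) - 2*(-8)) + (2*4 - (-2)*(-8)) + ((-2)*3 - (-2)*4) + ((-2)*(-8) - (-1)*3)
= 37
Area = |37|/2 = 18.5

18.5


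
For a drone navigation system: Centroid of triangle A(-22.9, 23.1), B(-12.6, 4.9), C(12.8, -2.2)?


Centroid = ((x_A+x_B+x_C)/3, (y_A+y_B+y_C)/3)
= (((-22.9)+(-12.6)+12.8)/3, (23.1+4.9+(-2.2))/3)
= (-7.5667, 8.6)

(-7.5667, 8.6)


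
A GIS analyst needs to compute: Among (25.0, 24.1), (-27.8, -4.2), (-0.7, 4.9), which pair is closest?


d(P0,P1) = 59.906, d(P0,P2) = 32.0801, d(P1,P2) = 28.5871
Closest: P1 and P2

Closest pair: (-27.8, -4.2) and (-0.7, 4.9), distance = 28.5871


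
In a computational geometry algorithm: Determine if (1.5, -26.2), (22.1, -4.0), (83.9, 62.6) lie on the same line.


Cross product: (22.1-1.5)*(62.6-(-26.2)) - ((-4)-(-26.2))*(83.9-1.5)
= 0

Yes, collinear


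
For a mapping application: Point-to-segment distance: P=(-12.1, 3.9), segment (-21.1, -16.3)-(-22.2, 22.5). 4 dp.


Project P onto AB: t = 0.5136 (clamped to [0,1])
Closest point on segment: (-21.665, 3.6288)
Distance: 9.5688

9.5688


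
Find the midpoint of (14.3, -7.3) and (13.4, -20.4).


M = ((14.3+13.4)/2, ((-7.3)+(-20.4))/2)
= (13.85, -13.85)

(13.85, -13.85)


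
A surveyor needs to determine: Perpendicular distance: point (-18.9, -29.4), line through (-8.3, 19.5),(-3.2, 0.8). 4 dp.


|cross product| = 447.61
|line direction| = sqrt(375.7) = 19.383
Distance = 447.61/sqrt(375.7) = 23.0929

23.0929


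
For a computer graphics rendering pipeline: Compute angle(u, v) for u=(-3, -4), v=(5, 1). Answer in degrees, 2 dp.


u.v = -19, |u| = sqrt(25) = 5, |v| = sqrt(26) = 5.099
cos(theta) = u.v/(|u||v|) = -19/sqrt(650) = -0.745241
theta = acos(-0.745241) = 138.18 degrees

138.18 degrees


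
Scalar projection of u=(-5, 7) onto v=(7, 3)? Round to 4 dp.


u.v = -14, |v| = sqrt(58) = 7.6158
Scalar projection = u.v / |v| = -14 / sqrt(58) = -1.8383

-1.8383


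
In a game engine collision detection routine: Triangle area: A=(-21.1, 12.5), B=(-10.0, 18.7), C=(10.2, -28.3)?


Area = |x_A(y_B-y_C) + x_B(y_C-y_A) + x_C(y_A-y_B)|/2
= |(-991.7) + 408 + (-63.24)|/2
= 646.94/2 = 323.47

323.47


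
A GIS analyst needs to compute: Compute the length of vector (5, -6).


|u| = sqrt(5^2 + (-6)^2) = sqrt(61) = 7.8102

7.8102


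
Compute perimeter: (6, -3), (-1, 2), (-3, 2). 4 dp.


Sides: (6, -3)->(-1, 2): sqrt(74) = 8.602325, (-1, 2)->(-3, 2): sqrt(4) = 2, (-3, 2)->(6, -3): sqrt(106) = 10.29563
Sum = 20.897955
Perimeter = 20.898

20.898


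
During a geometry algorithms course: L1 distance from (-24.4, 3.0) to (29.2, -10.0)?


|(-24.4)-29.2| + |3-(-10)| = 53.6 + 13 = 66.6

66.6


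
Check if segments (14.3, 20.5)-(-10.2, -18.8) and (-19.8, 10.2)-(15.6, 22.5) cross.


Cross products: d1=-54.81, d2=-1144.68, d3=-1087.78, d4=2.09
d1*d2 < 0 and d3*d4 < 0? no

No, they don't intersect


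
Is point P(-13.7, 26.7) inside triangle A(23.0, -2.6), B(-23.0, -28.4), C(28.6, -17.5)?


Cross products: AB x AP = -2294.66, BC x BP = 2741.79, CA x CP = 382.75
All same sign? no

No, outside


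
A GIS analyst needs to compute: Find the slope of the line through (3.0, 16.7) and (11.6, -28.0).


slope = (y2-y1)/(x2-x1) = ((-28)-16.7)/(11.6-3) = (-44.7)/8.6 = -5.1977

-5.1977


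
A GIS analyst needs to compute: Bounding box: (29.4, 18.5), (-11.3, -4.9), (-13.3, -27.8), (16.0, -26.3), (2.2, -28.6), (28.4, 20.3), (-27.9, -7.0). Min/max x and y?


x range: [-27.9, 29.4]
y range: [-28.6, 20.3]
Bounding box: (-27.9,-28.6) to (29.4,20.3)

(-27.9,-28.6) to (29.4,20.3)


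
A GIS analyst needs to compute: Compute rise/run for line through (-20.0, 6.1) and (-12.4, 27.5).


slope = (y2-y1)/(x2-x1) = (27.5-6.1)/((-12.4)-(-20)) = 21.4/7.6 = 2.8158

2.8158


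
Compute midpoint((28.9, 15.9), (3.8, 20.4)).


M = ((28.9+3.8)/2, (15.9+20.4)/2)
= (16.35, 18.15)

(16.35, 18.15)


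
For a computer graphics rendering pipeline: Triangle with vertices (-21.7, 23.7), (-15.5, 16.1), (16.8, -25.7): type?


Side lengths squared: AB^2=96.2, BC^2=2790.53, CA^2=3922.61
Sorted: [96.2, 2790.53, 3922.61]
By sides: Scalene, By angles: Obtuse

Scalene, Obtuse


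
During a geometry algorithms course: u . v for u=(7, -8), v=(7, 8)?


u . v = u_x*v_x + u_y*v_y = 7*7 + (-8)*8
= 49 + (-64) = -15

-15


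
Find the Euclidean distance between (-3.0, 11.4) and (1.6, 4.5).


dx=4.6, dy=-6.9
d^2 = 4.6^2 + (-6.9)^2 = 68.77
d = sqrt(68.77) = 8.2928

8.2928


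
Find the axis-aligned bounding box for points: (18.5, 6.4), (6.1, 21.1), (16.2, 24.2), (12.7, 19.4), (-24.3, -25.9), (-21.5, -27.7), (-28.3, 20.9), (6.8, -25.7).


x range: [-28.3, 18.5]
y range: [-27.7, 24.2]
Bounding box: (-28.3,-27.7) to (18.5,24.2)

(-28.3,-27.7) to (18.5,24.2)


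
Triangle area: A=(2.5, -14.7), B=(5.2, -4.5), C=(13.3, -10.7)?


Area = |x_A(y_B-y_C) + x_B(y_C-y_A) + x_C(y_A-y_B)|/2
= |15.5 + 20.8 + (-135.66)|/2
= 99.36/2 = 49.68

49.68


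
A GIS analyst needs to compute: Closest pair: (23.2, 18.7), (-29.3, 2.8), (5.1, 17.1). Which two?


d(P0,P1) = 54.8549, d(P0,P2) = 18.1706, d(P1,P2) = 37.2539
Closest: P0 and P2

Closest pair: (23.2, 18.7) and (5.1, 17.1), distance = 18.1706


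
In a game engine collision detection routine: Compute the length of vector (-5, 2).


|u| = sqrt((-5)^2 + 2^2) = sqrt(29) = 5.3852

5.3852


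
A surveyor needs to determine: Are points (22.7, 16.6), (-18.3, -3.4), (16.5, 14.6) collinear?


Cross product: ((-18.3)-22.7)*(14.6-16.6) - ((-3.4)-16.6)*(16.5-22.7)
= -42

No, not collinear


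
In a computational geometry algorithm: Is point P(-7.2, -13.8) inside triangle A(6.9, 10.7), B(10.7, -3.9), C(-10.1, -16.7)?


Cross products: AB x AP = -298.96, BC x BP = -23.2, CA x CP = -30.16
All same sign? yes

Yes, inside
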